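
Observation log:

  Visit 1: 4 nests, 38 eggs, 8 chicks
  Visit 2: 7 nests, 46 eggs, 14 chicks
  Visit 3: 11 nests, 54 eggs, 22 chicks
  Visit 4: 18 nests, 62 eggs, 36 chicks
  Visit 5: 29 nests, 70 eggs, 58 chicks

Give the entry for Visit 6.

47 nests, 78 eggs, 94 chicks

Nests — each term is the sum of the two before it: 4, 7, 11, 18, 29 → 47.
For the eggs, +8 each step: 38, 46, 54, 62, 70 → 78.
Chicks — always 2 × the nests: 8, 14, 22, 36, 58 → 94.
Putting it together: 47 nests, 78 eggs, 94 chicks.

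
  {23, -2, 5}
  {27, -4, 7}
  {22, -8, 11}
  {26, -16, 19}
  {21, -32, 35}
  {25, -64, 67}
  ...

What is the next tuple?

{20, -128, 131}

First component goes 23, 27, 22, 26, 21, 25 → 20 (alternating steps +4, −5, +4, −5, …).
Second component goes -2, -4, -8, -16, -32, -64 → -128 (×2 each step).
Third component: together with the second component always sums to 3; 5, 7, 11, 19, 35, 67 → 131.
Combining the parts gives {20, -128, 131}.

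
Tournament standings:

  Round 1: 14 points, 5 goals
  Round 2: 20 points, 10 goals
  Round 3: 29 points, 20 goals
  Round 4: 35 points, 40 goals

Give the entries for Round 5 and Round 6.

44 points, 80 goals; 50 points, 160 goals

Points goes 14, 20, 29, 35 → 44 → 50 (alternating steps +6, +9, +6, +9, …).
Goals goes 5, 10, 20, 40 → 80 → 160 (×2 each step).
Putting the parts together: 44 points, 80 goals and then 50 points, 160 goals.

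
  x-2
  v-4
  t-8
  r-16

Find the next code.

For the letter, letters move back 2 places in the alphabet: x, v, t, r → p.
Second component: ×2 each step, so 2, 4, 8, 16 → 32.
Combining the parts gives p-32.

p-32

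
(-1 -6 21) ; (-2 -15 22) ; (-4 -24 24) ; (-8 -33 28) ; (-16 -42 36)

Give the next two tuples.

First value: ×2 each step; -1, -2, -4, -8, -16 → -32 → -64.
Second value: −9 each step, so -6, -15, -24, -33, -42 → -51 → -60.
For the third value, together with the first value always sums to 20: 21, 22, 24, 28, 36 → 52 → 84.
Putting the parts together: (-32 -51 52) and then (-64 -60 84).

(-32 -51 52), (-64 -60 84)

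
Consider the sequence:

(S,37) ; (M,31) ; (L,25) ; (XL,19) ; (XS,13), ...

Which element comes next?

(S,7)

Size: runs through clothing sizes XS→XL; S, M, L, XL, XS → S.
Second entry — −6 each step: 37, 31, 25, 19, 13 → 7.
So the next element is (S,7).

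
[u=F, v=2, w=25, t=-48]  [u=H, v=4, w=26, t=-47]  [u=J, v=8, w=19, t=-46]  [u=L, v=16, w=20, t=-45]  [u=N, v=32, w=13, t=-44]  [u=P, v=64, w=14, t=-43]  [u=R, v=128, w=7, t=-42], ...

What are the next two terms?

For the u, letters move forward 2 places in the alphabet: F, H, J, L, N, P, R → T → V.
V goes 2, 4, 8, 16, 32, 64, 128 → 256 → 512 (×2 each step).
W: 25, 26, 19, 20, 13, 14, 7 → 8 → 1 (alternating steps +1, −7, +1, −7, …).
T: -48, -47, -46, -45, -44, -43, -42 → -41 → -40 (+1 each step).
So the next two terms are [u=T, v=256, w=8, t=-41] and [u=V, v=512, w=1, t=-40].

[u=T, v=256, w=8, t=-41], [u=V, v=512, w=1, t=-40]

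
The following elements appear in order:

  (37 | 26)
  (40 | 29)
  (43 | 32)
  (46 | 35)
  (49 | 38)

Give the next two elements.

(52 | 41), (55 | 44)

First slot: 37, 40, 43, 46, 49 → 52 → 55 (+3 each step).
Second slot: 26, 29, 32, 35, 38 → 41 → 44 (+3 each step).
So the next two elements are (52 | 41) and (55 | 44).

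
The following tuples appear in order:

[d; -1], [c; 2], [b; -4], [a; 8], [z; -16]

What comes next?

Letter goes d, c, b, a, z → y (letters move back 1 place in the alphabet, wrapping A→Z).
Second coordinate — ×(-2) each step: -1, 2, -4, 8, -16 → 32.
So the next tuple is [y; 32].

[y; 32]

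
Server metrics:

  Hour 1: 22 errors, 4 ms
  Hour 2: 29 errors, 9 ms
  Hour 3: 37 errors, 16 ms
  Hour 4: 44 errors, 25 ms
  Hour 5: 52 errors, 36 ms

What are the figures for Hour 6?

Errors: alternating steps +7, +8, +7, +8, …, so 22, 29, 37, 44, 52 → 59.
Ms: 4, 9, 16, 25, 36 → 49 (perfect squares: 2², 3², 4², …).
Combining the parts gives 59 errors, 49 ms.

59 errors, 49 ms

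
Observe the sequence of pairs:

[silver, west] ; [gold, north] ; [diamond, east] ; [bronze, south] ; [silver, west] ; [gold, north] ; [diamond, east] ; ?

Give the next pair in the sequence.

[bronze, south]

For the rank, repeats silver → gold → diamond → bronze: silver, gold, diamond, bronze, silver, gold, diamond → bronze.
Direction goes west, north, east, south, west, north, east → south (repeats west → north → east → south).
Putting it together: [bronze, south].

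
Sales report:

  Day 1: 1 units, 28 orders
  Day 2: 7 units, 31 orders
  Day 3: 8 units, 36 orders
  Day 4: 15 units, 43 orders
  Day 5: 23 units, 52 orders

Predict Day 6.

Units: 1, 7, 8, 15, 23 → 38 (each term is the sum of the two before it).
Orders: differences are 3, 5, 7, … (increasing by 2 each time); 28, 31, 36, 43, 52 → 63.
Combining the parts gives 38 units, 63 orders.

38 units, 63 orders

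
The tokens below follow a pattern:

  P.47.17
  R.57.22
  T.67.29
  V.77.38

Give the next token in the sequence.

X.87.49

Letter — letters move forward 2 places in the alphabet: P, R, T, V → X.
Second component: +10 each step, so 47, 57, 67, 77 → 87.
Third component: differences are 5, 7, 9, … (increasing by 2 each time); 17, 22, 29, 38 → 49.
Putting it together: X.87.49.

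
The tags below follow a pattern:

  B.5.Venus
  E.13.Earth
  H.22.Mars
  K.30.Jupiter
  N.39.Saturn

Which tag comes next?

Q.47.Uranus

For the letter, letters move forward 3 places in the alphabet: B, E, H, K, N → Q.
Second component — alternating steps +8, +9, +8, +9, …: 5, 13, 22, 30, 39 → 47.
Planet: Venus, Earth, Mars, Jupiter, Saturn → Uranus (runs through the planets Mercury→Neptune).
Putting it together: Q.47.Uranus.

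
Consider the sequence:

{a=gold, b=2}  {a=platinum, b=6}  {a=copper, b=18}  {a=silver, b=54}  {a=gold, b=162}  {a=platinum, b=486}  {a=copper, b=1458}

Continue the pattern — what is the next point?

A: repeats gold → platinum → copper → silver; gold, platinum, copper, silver, gold, platinum, copper → silver.
B — ×3 each step: 2, 6, 18, 54, 162, 486, 1458 → 4374.
Combining the parts gives {a=silver, b=4374}.

{a=silver, b=4374}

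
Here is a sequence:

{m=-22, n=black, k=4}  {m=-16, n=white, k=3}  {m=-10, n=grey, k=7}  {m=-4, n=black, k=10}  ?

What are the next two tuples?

{m=2, n=white, k=17}, {m=8, n=grey, k=27}

M: +6 each step; -22, -16, -10, -4 → 2 → 8.
For the n, repeats black → white → grey: black, white, grey, black → white → grey.
K goes 4, 3, 7, 10 → 17 → 27 (each term is the sum of the two before it).
So the next two tuples are {m=2, n=white, k=17} and {m=8, n=grey, k=27}.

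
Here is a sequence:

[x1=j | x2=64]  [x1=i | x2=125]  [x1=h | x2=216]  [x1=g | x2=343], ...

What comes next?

X1 — letters move back 1 place in the alphabet: j, i, h, g → f.
X2: 64, 125, 216, 343 → 512 (perfect cubes: 4³, 5³, 6³, …).
Combining the parts gives [x1=f | x2=512].

[x1=f | x2=512]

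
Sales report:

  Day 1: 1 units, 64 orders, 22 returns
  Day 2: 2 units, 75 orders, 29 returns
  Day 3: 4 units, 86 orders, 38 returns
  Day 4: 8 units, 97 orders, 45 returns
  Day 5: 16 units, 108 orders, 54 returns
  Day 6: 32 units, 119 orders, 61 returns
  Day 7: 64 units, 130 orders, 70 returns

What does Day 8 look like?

Units: ×2 each step; 1, 2, 4, 8, 16, 32, 64 → 128.
Orders: +11 each step; 64, 75, 86, 97, 108, 119, 130 → 141.
Returns: 22, 29, 38, 45, 54, 61, 70 → 77 (alternating steps +7, +9, +7, +9, …).
So the next row is 128 units, 141 orders, 77 returns.

128 units, 141 orders, 77 returns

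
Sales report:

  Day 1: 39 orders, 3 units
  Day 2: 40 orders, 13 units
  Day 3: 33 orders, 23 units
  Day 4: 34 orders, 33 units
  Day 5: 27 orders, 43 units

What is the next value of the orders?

Orders: 39, 40, 33, 34, 27 → 28 (alternating steps +1, −7, +1, −7, …).
Units: +10 each step; 3, 13, 23, 33, 43 → 53.

28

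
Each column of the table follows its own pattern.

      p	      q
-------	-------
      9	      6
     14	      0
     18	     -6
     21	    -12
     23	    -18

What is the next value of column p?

24

For the column p, differences are 5, 4, 3, … (decreasing by 1 each time): 9, 14, 18, 21, 23 → 24.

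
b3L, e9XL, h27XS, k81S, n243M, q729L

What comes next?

t2187XL

Letter: b, e, h, k, n, q → t (letters move forward 3 places in the alphabet).
Second component: ×3 each step, so 3, 9, 27, 81, 243, 729 → 2187.
Size: repeats L → XL → XS → S → M; L, XL, XS, S, M, L → XL.
Putting it together: t2187XL.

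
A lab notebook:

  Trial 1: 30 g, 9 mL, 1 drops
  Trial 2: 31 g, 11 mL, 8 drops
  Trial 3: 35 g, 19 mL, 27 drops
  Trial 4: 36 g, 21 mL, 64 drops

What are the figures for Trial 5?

40 g, 29 mL, 125 drops

G — alternating steps +1, +4, +1, +4, …: 30, 31, 35, 36 → 40.
ML goes 9, 11, 19, 21 → 29 (alternating steps +2, +8, +2, +8, …).
Drops — perfect cubes: 1³, 2³, 3³, …: 1, 8, 27, 64 → 125.
So the next record is 40 g, 29 mL, 125 drops.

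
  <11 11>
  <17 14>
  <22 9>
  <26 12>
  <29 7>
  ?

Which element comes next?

<31 10>

First value: differences are 6, 5, 4, … (decreasing by 1 each time); 11, 17, 22, 26, 29 → 31.
Second value: alternating steps +3, −5, +3, −5, …; 11, 14, 9, 12, 7 → 10.
Combining the parts gives <31 10>.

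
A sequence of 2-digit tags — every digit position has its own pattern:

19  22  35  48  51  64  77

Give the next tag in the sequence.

For the first digit, +1 each step, mod 10: 1, 2, 3, 4, 5, 6, 7 → 8.
Second digit: +3 each step, mod 10, so 9, 2, 5, 8, 1, 4, 7 → 0.
Combining the parts gives 80.

80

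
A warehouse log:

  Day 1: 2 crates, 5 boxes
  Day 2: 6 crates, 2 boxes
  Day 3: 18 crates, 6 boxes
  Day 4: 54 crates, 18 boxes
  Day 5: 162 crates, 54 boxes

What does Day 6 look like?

Crates: 2, 6, 18, 54, 162 → 486 (×3 each step).
Boxes goes 5, 2, 6, 18, 54 → 162 (always the previous value of the crates).
Putting it together: 486 crates, 162 boxes.

486 crates, 162 boxes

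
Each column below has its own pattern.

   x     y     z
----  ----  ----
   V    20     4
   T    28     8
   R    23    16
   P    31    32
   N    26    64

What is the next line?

L  34  128

Column x: letters move back 2 places in the alphabet, so V, T, R, P, N → L.
Column y: 20, 28, 23, 31, 26 → 34 (alternating steps +8, −5, +8, −5, …).
For the column z, ×2 each step: 4, 8, 16, 32, 64 → 128.
So the next line is L  34  128.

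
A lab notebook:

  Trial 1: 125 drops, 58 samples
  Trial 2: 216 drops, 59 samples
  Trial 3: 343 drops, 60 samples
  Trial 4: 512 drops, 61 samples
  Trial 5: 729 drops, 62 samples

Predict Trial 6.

1000 drops, 63 samples

Drops: 125, 216, 343, 512, 729 → 1000 (perfect cubes: 5³, 6³, 7³, …).
For the samples, +1 each step: 58, 59, 60, 61, 62 → 63.
Combining the parts gives 1000 drops, 63 samples.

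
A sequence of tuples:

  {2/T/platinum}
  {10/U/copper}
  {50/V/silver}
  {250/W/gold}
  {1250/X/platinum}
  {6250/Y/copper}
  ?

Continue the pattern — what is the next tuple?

{31250/Z/silver}

First coordinate goes 2, 10, 50, 250, 1250, 6250 → 31250 (×5 each step).
Letter: T, U, V, W, X, Y → Z (letters move forward 1 place in the alphabet).
For the metal, repeats platinum → copper → silver → gold: platinum, copper, silver, gold, platinum, copper → silver.
So the next tuple is {31250/Z/silver}.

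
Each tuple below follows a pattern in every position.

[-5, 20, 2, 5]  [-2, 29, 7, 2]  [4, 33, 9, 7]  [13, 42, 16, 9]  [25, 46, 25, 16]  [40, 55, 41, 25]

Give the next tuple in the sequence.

First entry goes -5, -2, 4, 13, 25, 40 → 58 (differences are 3, 6, 9, … (increasing by 3 each time)).
Second entry: alternating steps +9, +4, +9, +4, …; 20, 29, 33, 42, 46, 55 → 59.
Third entry: each term is the sum of the two before it, so 2, 7, 9, 16, 25, 41 → 66.
Fourth entry — always the previous value of the third entry: 5, 2, 7, 9, 16, 25 → 41.
So the next tuple is [58, 59, 66, 41].

[58, 59, 66, 41]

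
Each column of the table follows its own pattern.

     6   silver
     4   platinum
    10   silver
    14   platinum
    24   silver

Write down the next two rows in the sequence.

38  platinum; 62  silver

First component — each term is the sum of the two before it: 6, 4, 10, 14, 24 → 38 → 62.
Metal: silver, platinum, silver, platinum, silver → platinum → silver (alternates silver ↔ platinum).
So the next two rows are 38  platinum and 62  silver.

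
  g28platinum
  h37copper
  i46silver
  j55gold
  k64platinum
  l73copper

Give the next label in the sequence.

Letter: letters move forward 1 place in the alphabet; g, h, i, j, k, l → m.
Second component: 28, 37, 46, 55, 64, 73 → 82 (+9 each step).
Metal — repeats platinum → copper → silver → gold: platinum, copper, silver, gold, platinum, copper → silver.
Putting it together: m82silver.

m82silver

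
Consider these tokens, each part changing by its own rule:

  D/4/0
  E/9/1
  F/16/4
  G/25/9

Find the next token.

Letter — letters move forward 1 place in the alphabet: D, E, F, G → H.
For the second component, perfect squares: 2², 3², 4², …: 4, 9, 16, 25 → 36.
Third component — differences are 1, 3, 5, … (increasing by 2 each time): 0, 1, 4, 9 → 16.
Putting it together: H/36/16.

H/36/16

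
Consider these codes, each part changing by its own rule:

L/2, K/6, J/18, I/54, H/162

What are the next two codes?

G/486, F/1458

Letter: L, K, J, I, H → G → F (letters move back 1 place in the alphabet).
Second component goes 2, 6, 18, 54, 162 → 486 → 1458 (×3 each step).
Putting the parts together: G/486 and then F/1458.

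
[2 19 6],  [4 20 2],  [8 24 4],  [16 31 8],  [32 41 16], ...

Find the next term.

For the first entry, ×2 each step: 2, 4, 8, 16, 32 → 64.
For the second entry, differences are 1, 4, 7, … (increasing by 3 each time): 19, 20, 24, 31, 41 → 54.
Third entry goes 6, 2, 4, 8, 16 → 32 (always the previous value of the first entry).
So the next term is [64 54 32].

[64 54 32]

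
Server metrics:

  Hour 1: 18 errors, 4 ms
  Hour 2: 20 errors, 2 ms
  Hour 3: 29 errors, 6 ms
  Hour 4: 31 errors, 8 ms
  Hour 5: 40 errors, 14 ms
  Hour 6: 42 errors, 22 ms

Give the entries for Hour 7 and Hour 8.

51 errors, 36 ms; 53 errors, 58 ms

Errors: 18, 20, 29, 31, 40, 42 → 51 → 53 (alternating steps +2, +9, +2, +9, …).
Ms: each term is the sum of the two before it; 4, 2, 6, 8, 14, 22 → 36 → 58.
So the next two records are 51 errors, 36 ms and 53 errors, 58 ms.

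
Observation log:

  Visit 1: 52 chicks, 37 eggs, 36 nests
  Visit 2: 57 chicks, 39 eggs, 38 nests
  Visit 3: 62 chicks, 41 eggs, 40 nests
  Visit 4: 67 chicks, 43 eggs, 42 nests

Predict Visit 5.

72 chicks, 45 eggs, 44 nests

Chicks: +5 each step; 52, 57, 62, 67 → 72.
Eggs — +2 each step: 37, 39, 41, 43 → 45.
Nests: always 1 less than the eggs; 36, 38, 40, 42 → 44.
Combining the parts gives 72 chicks, 45 eggs, 44 nests.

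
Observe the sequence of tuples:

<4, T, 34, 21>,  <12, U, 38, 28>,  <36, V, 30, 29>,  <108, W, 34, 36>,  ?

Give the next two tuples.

<324, X, 26, 37>, <972, Y, 30, 44>

First entry goes 4, 12, 36, 108 → 324 → 972 (×3 each step).
Letter: letters move forward 1 place in the alphabet, so T, U, V, W → X → Y.
Third entry: alternating steps +4, −8, +4, −8, …; 34, 38, 30, 34 → 26 → 30.
Fourth entry goes 21, 28, 29, 36 → 37 → 44 (alternating steps +7, +1, +7, +1, …).
Putting the parts together: <324, X, 26, 37> and then <972, Y, 30, 44>.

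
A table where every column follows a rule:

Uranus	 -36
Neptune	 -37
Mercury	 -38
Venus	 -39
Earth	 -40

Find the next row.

Mars  -41

Planet: Uranus, Neptune, Mercury, Venus, Earth → Mars (runs through the planets Mercury→Neptune).
Second component: −1 each step, so -36, -37, -38, -39, -40 → -41.
Combining the parts gives Mars  -41.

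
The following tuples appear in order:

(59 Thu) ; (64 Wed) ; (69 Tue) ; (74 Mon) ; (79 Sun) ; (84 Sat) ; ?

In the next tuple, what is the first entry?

First entry: +5 each step, so 59, 64, 69, 74, 79, 84 → 89.

89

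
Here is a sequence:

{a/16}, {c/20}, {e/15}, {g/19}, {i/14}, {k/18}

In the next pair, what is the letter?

For the letter, letters move forward 2 places in the alphabet: a, c, e, g, i, k → m.

m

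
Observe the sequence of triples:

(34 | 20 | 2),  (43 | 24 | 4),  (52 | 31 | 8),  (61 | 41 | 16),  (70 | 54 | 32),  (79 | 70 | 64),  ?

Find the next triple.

First entry: +9 each step, so 34, 43, 52, 61, 70, 79 → 88.
For the second entry, differences are 4, 7, 10, … (increasing by 3 each time): 20, 24, 31, 41, 54, 70 → 89.
Third entry goes 2, 4, 8, 16, 32, 64 → 128 (×2 each step).
So the next triple is (88 | 89 | 128).

(88 | 89 | 128)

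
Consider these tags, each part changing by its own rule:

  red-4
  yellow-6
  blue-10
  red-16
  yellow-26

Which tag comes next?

blue-42

Colour goes red, yellow, blue, red, yellow → blue (repeats red → yellow → blue).
Second component: each term is the sum of the two before it; 4, 6, 10, 16, 26 → 42.
So the next tag is blue-42.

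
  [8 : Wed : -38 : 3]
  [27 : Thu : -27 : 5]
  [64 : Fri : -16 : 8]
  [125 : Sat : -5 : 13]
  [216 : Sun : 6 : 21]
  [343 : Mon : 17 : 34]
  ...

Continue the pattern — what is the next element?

First slot: 8, 27, 64, 125, 216, 343 → 512 (perfect cubes: 2³, 3³, 4³, …).
Day — runs through the weekdays Mon→Sun: Wed, Thu, Fri, Sat, Sun, Mon → Tue.
Third slot goes -38, -27, -16, -5, 6, 17 → 28 (+11 each step).
Fourth slot goes 3, 5, 8, 13, 21, 34 → 55 (each term is the sum of the two before it).
So the next element is [512 : Tue : 28 : 55].

[512 : Tue : 28 : 55]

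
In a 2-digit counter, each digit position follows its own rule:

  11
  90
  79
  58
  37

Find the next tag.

First digit goes 1, 9, 7, 5, 3 → 1 (−2 each step, mod 10).
Second digit: −1 each step, mod 10, so 1, 0, 9, 8, 7 → 6.
Combining the parts gives 16.

16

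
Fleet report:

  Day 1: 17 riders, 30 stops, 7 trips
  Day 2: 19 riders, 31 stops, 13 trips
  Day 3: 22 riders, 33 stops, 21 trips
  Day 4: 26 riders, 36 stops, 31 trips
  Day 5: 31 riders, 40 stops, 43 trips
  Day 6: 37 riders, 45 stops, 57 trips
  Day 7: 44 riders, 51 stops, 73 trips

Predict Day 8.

Riders: differences are 2, 3, 4, … (increasing by 1 each time); 17, 19, 22, 26, 31, 37, 44 → 52.
Stops — differences are 1, 2, 3, … (increasing by 1 each time): 30, 31, 33, 36, 40, 45, 51 → 58.
For the trips, differences are 6, 8, 10, … (increasing by 2 each time): 7, 13, 21, 31, 43, 57, 73 → 91.
So the next record is 52 riders, 58 stops, 91 trips.

52 riders, 58 stops, 91 trips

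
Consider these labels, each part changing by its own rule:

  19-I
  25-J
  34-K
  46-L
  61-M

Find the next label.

First component — differences are 6, 9, 12, … (increasing by 3 each time): 19, 25, 34, 46, 61 → 79.
Letter goes I, J, K, L, M → N (letters move forward 1 place in the alphabet).
Putting it together: 79-N.

79-N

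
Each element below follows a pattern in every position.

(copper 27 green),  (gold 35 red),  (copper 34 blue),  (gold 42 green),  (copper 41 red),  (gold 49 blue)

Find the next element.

(copper 48 green)

Metal: copper, gold, copper, gold, copper, gold → copper (alternates copper ↔ gold).
Second coordinate: 27, 35, 34, 42, 41, 49 → 48 (alternating steps +8, −1, +8, −1, …).
For the colour, repeats green → red → blue: green, red, blue, green, red, blue → green.
Putting it together: (copper 48 green).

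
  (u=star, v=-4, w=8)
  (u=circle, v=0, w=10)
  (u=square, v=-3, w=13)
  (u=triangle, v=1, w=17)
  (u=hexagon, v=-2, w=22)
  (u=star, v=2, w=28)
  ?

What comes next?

(u=circle, v=-1, w=35)

U: repeats star → circle → square → triangle → hexagon; star, circle, square, triangle, hexagon, star → circle.
V: alternating steps +4, −3, +4, −3, …; -4, 0, -3, 1, -2, 2 → -1.
W goes 8, 10, 13, 17, 22, 28 → 35 (differences are 2, 3, 4, … (increasing by 1 each time)).
Putting it together: (u=circle, v=-1, w=35).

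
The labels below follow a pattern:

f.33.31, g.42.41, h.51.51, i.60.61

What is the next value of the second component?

For the second component, +9 each step: 33, 42, 51, 60 → 69.

69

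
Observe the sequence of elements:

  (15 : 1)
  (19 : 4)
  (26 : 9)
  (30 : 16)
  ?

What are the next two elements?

First part goes 15, 19, 26, 30 → 37 → 41 (alternating steps +4, +7, +4, +7, …).
Second part — perfect squares: 1², 2², 3², …: 1, 4, 9, 16 → 25 → 36.
Putting the parts together: (37 : 25) and then (41 : 36).

(37 : 25), (41 : 36)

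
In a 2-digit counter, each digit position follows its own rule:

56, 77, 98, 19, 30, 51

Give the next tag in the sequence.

First digit: +2 each step, mod 10; 5, 7, 9, 1, 3, 5 → 7.
Second digit: 6, 7, 8, 9, 0, 1 → 2 (+1 each step, mod 10).
So the next tag is 72.

72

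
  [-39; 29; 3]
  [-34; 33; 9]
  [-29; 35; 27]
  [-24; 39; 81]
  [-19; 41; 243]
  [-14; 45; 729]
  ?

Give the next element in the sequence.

[-9; 47; 2187]

First entry: -39, -34, -29, -24, -19, -14 → -9 (+5 each step).
Second entry goes 29, 33, 35, 39, 41, 45 → 47 (alternating steps +4, +2, +4, +2, …).
Third entry goes 3, 9, 27, 81, 243, 729 → 2187 (×3 each step).
Combining the parts gives [-9; 47; 2187].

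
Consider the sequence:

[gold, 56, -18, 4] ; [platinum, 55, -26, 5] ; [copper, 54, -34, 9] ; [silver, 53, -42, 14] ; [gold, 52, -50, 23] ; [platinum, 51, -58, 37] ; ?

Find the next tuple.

Metal goes gold, platinum, copper, silver, gold, platinum → copper (repeats gold → platinum → copper → silver).
For the second value, −1 each step: 56, 55, 54, 53, 52, 51 → 50.
Third value goes -18, -26, -34, -42, -50, -58 → -66 (−8 each step).
Fourth value: each term is the sum of the two before it, so 4, 5, 9, 14, 23, 37 → 60.
So the next tuple is [copper, 50, -66, 60].

[copper, 50, -66, 60]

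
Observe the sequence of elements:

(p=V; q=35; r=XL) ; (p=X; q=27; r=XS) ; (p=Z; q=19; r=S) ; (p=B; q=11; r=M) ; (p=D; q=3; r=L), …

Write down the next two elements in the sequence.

(p=F; q=-5; r=XL), (p=H; q=-13; r=XS)

P — letters move forward 2 places in the alphabet, wrapping Z→A: V, X, Z, B, D → F → H.
Q goes 35, 27, 19, 11, 3 → -5 → -13 (−8 each step).
R: runs through clothing sizes XS→XL, so XL, XS, S, M, L → XL → XS.
Putting the parts together: (p=F; q=-5; r=XL) and then (p=H; q=-13; r=XS).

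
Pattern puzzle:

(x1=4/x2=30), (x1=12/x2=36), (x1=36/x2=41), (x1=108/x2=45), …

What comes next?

(x1=324/x2=48)

X1: ×3 each step; 4, 12, 36, 108 → 324.
For the x2, differences are 6, 5, 4, … (decreasing by 1 each time): 30, 36, 41, 45 → 48.
Putting it together: (x1=324/x2=48).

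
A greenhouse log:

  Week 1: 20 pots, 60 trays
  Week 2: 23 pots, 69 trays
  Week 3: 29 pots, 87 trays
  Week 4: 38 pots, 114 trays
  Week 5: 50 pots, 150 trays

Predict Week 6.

Pots: differences are 3, 6, 9, … (increasing by 3 each time), so 20, 23, 29, 38, 50 → 65.
Trays: always 3 × the pots; 60, 69, 87, 114, 150 → 195.
So the next line is 65 pots, 195 trays.

65 pots, 195 trays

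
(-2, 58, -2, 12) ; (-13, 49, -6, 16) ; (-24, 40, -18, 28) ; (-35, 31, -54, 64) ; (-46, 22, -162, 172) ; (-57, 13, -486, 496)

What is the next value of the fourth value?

First value: -2, -13, -24, -35, -46, -57 → -68 (−11 each step).
For the second value, −9 each step: 58, 49, 40, 31, 22, 13 → 4.
Third value: -2, -6, -18, -54, -162, -486 → -1458 (×3 each step).
Fourth value goes 12, 16, 28, 64, 172, 496 → 1468 (together with the third value always sums to 10).

1468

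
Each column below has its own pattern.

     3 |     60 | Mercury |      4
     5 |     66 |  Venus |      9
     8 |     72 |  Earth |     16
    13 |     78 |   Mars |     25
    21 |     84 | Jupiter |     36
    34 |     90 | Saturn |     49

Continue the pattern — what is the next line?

55  96  Uranus  64

First component: each term is the sum of the two before it, so 3, 5, 8, 13, 21, 34 → 55.
Second component: +6 each step, so 60, 66, 72, 78, 84, 90 → 96.
Planet: runs through the planets Mercury→Neptune, so Mercury, Venus, Earth, Mars, Jupiter, Saturn → Uranus.
For the fourth component, perfect squares: 2², 3², 4², …: 4, 9, 16, 25, 36, 49 → 64.
Putting it together: 55  96  Uranus  64.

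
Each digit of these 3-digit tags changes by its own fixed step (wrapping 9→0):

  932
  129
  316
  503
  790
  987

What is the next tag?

First digit: +2 each step, mod 10; 9, 1, 3, 5, 7, 9 → 1.
For the second digit, −1 each step, mod 10: 3, 2, 1, 0, 9, 8 → 7.
Third digit: 2, 9, 6, 3, 0, 7 → 4 (−3 each step, mod 10).
So the next tag is 174.

174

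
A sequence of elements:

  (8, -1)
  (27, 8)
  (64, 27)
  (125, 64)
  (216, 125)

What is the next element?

First part: perfect cubes: 2³, 3³, 4³, …, so 8, 27, 64, 125, 216 → 343.
Second part: always the previous value of the first part; -1, 8, 27, 64, 125 → 216.
Combining the parts gives (343, 216).

(343, 216)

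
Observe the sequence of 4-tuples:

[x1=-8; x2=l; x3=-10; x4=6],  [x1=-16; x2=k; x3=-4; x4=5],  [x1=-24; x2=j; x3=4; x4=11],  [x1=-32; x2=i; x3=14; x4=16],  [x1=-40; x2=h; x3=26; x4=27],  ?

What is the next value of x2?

For the x2, letters move back 1 place in the alphabet: l, k, j, i, h → g.

g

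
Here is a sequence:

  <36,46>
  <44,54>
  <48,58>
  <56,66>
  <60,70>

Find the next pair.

First value — alternating steps +8, +4, +8, +4, …: 36, 44, 48, 56, 60 → 68.
Second value — always 10 more than the first value: 46, 54, 58, 66, 70 → 78.
Putting it together: <68,78>.

<68,78>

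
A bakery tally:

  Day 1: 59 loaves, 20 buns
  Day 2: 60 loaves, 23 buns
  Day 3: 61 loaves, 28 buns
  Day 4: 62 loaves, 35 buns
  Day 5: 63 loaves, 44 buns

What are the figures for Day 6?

64 loaves, 55 buns

Loaves — +1 each step: 59, 60, 61, 62, 63 → 64.
Buns: differences are 3, 5, 7, … (increasing by 2 each time), so 20, 23, 28, 35, 44 → 55.
Combining the parts gives 64 loaves, 55 buns.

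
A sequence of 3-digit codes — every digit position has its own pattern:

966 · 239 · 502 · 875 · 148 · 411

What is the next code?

784

For the first digit, +3 each step, mod 10: 9, 2, 5, 8, 1, 4 → 7.
Second digit — −3 each step, mod 10: 6, 3, 0, 7, 4, 1 → 8.
Third digit goes 6, 9, 2, 5, 8, 1 → 4 (+3 each step, mod 10).
Putting it together: 784.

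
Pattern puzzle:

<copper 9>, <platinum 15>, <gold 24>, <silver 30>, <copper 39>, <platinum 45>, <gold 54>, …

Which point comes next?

Metal: repeats copper → platinum → gold → silver, so copper, platinum, gold, silver, copper, platinum, gold → silver.
Second value — alternating steps +6, +9, +6, +9, …: 9, 15, 24, 30, 39, 45, 54 → 60.
So the next point is <silver 60>.

<silver 60>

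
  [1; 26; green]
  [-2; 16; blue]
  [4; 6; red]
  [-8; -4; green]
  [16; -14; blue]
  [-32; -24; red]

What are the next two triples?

First component — ×(-2) each step: 1, -2, 4, -8, 16, -32 → 64 → -128.
Second component — −10 each step: 26, 16, 6, -4, -14, -24 → -34 → -44.
Colour goes green, blue, red, green, blue, red → green → blue (repeats green → blue → red).
So the next two triples are [64; -34; green] and [-128; -44; blue].

[64; -34; green], [-128; -44; blue]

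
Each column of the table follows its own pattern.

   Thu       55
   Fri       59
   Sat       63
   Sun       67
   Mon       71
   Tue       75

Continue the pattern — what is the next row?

Day: runs through the weekdays Mon→Sun; Thu, Fri, Sat, Sun, Mon, Tue → Wed.
Second component — +4 each step: 55, 59, 63, 67, 71, 75 → 79.
Combining the parts gives Wed  79.

Wed  79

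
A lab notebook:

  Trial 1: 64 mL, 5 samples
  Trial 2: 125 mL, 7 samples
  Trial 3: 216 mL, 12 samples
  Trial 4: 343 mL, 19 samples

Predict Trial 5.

512 mL, 31 samples

ML: 64, 125, 216, 343 → 512 (perfect cubes: 4³, 5³, 6³, …).
Samples — each term is the sum of the two before it: 5, 7, 12, 19 → 31.
Putting it together: 512 mL, 31 samples.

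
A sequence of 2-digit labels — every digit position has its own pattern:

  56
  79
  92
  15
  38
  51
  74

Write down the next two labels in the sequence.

97, 10

First digit goes 5, 7, 9, 1, 3, 5, 7 → 9 → 1 (+2 each step, mod 10).
Second digit: +3 each step, mod 10, so 6, 9, 2, 5, 8, 1, 4 → 7 → 0.
So the next two labels are 97 and 10.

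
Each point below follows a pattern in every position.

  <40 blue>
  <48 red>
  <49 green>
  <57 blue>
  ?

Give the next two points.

<58 red>, <66 green>

First component: alternating steps +8, +1, +8, +1, …, so 40, 48, 49, 57 → 58 → 66.
Colour: repeats blue → red → green; blue, red, green, blue → red → green.
Putting the parts together: <58 red> and then <66 green>.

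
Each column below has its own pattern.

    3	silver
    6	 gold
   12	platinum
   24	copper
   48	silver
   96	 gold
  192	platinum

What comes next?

First component: ×2 each step, so 3, 6, 12, 24, 48, 96, 192 → 384.
Metal: repeats silver → gold → platinum → copper, so silver, gold, platinum, copper, silver, gold, platinum → copper.
So the next row is 384  copper.

384  copper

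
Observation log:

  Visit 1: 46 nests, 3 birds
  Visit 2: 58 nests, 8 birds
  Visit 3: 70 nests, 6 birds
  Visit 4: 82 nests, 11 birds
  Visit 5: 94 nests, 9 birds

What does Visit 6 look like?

106 nests, 14 birds

Nests: +12 each step, so 46, 58, 70, 82, 94 → 106.
Birds: 3, 8, 6, 11, 9 → 14 (alternating steps +5, −2, +5, −2, …).
Putting it together: 106 nests, 14 birds.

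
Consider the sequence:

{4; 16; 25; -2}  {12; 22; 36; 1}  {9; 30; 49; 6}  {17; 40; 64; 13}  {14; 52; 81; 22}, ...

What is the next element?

{22; 66; 100; 33}

First component goes 4, 12, 9, 17, 14 → 22 (alternating steps +8, −3, +8, −3, …).
Second component — differences are 6, 8, 10, … (increasing by 2 each time): 16, 22, 30, 40, 52 → 66.
Third component — perfect squares: 5², 6², 7², …: 25, 36, 49, 64, 81 → 100.
Fourth component goes -2, 1, 6, 13, 22 → 33 (differences are 3, 5, 7, … (increasing by 2 each time)).
So the next element is {22; 66; 100; 33}.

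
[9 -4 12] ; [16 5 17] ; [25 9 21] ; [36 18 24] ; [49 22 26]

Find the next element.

First part — perfect squares: 3², 4², 5², …: 9, 16, 25, 36, 49 → 64.
Second part — alternating steps +9, +4, +9, +4, …: -4, 5, 9, 18, 22 → 31.
Third part: differences are 5, 4, 3, … (decreasing by 1 each time); 12, 17, 21, 24, 26 → 27.
Putting it together: [64 31 27].

[64 31 27]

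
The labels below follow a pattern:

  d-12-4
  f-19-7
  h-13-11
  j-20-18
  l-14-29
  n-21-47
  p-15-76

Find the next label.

r-22-123

Letter: letters move forward 2 places in the alphabet; d, f, h, j, l, n, p → r.
Second component: alternating steps +7, −6, +7, −6, …; 12, 19, 13, 20, 14, 21, 15 → 22.
Third component — each term is the sum of the two before it: 4, 7, 11, 18, 29, 47, 76 → 123.
Combining the parts gives r-22-123.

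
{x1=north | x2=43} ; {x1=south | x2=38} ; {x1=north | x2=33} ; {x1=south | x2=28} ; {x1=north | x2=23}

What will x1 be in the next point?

X1: alternates north ↔ south, so north, south, north, south, north → south.

south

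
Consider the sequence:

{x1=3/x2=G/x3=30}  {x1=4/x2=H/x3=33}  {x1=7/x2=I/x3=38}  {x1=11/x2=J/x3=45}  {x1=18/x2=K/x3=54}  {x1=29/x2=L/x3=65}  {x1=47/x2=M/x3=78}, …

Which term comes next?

X1 goes 3, 4, 7, 11, 18, 29, 47 → 76 (each term is the sum of the two before it).
X2: letters move forward 1 place in the alphabet, so G, H, I, J, K, L, M → N.
X3 goes 30, 33, 38, 45, 54, 65, 78 → 93 (differences are 3, 5, 7, … (increasing by 2 each time)).
So the next term is {x1=76/x2=N/x3=93}.

{x1=76/x2=N/x3=93}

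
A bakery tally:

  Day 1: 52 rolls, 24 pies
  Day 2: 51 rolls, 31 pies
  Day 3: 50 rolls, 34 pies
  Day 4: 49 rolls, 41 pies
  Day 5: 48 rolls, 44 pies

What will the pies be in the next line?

Pies: alternating steps +7, +3, +7, +3, …, so 24, 31, 34, 41, 44 → 51.

51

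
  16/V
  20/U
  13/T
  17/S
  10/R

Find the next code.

14/Q

For the first component, alternating steps +4, −7, +4, −7, …: 16, 20, 13, 17, 10 → 14.
Letter goes V, U, T, S, R → Q (letters move back 1 place in the alphabet).
Putting it together: 14/Q.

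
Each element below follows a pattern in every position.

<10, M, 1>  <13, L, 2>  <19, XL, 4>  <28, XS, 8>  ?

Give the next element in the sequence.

<40, S, 16>

First value: differences are 3, 6, 9, … (increasing by 3 each time), so 10, 13, 19, 28 → 40.
Size goes M, L, XL, XS → S (runs through clothing sizes XS→XL).
Third value — ×2 each step: 1, 2, 4, 8 → 16.
So the next element is <40, S, 16>.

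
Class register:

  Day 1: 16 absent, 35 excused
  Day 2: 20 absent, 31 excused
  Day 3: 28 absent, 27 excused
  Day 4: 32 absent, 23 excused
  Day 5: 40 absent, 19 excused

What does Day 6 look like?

44 absent, 15 excused

Absent: alternating steps +4, +8, +4, +8, …; 16, 20, 28, 32, 40 → 44.
Excused: −4 each step; 35, 31, 27, 23, 19 → 15.
Putting it together: 44 absent, 15 excused.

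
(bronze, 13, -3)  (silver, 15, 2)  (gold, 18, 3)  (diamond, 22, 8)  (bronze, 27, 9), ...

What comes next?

(silver, 33, 14)

Rank goes bronze, silver, gold, diamond, bronze → silver (repeats bronze → silver → gold → diamond).
Second value: differences are 2, 3, 4, … (increasing by 1 each time), so 13, 15, 18, 22, 27 → 33.
Third value: alternating steps +5, +1, +5, +1, …; -3, 2, 3, 8, 9 → 14.
Combining the parts gives (silver, 33, 14).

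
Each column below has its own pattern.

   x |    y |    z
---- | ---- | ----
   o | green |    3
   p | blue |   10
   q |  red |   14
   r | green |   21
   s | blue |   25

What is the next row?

t  red  32

Column x: o, p, q, r, s → t (letters move forward 1 place in the alphabet).
Column y: repeats green → blue → red, so green, blue, red, green, blue → red.
Column z: 3, 10, 14, 21, 25 → 32 (alternating steps +7, +4, +7, +4, …).
So the next row is t  red  32.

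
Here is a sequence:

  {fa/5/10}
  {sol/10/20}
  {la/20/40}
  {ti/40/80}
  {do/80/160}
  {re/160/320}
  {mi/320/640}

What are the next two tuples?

Note: runs through the solfège scale do→ti; fa, sol, la, ti, do, re, mi → fa → sol.
Second value: ×2 each step, so 5, 10, 20, 40, 80, 160, 320 → 640 → 1280.
Third value: always 2 × the second value; 10, 20, 40, 80, 160, 320, 640 → 1280 → 2560.
Putting the parts together: {fa/640/1280} and then {sol/1280/2560}.

{fa/640/1280}, {sol/1280/2560}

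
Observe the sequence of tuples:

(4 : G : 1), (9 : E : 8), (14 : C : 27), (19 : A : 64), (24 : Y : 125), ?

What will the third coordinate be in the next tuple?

For the third coordinate, perfect cubes: 1³, 2³, 3³, …: 1, 8, 27, 64, 125 → 216.

216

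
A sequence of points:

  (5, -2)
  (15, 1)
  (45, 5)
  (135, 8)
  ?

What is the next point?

First entry — ×3 each step: 5, 15, 45, 135 → 405.
Second entry: alternating steps +3, +4, +3, +4, …, so -2, 1, 5, 8 → 12.
Putting it together: (405, 12).

(405, 12)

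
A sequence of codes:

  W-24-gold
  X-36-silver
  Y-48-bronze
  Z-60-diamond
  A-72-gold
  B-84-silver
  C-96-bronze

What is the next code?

D-108-diamond

Letter goes W, X, Y, Z, A, B, C → D (letters move forward 1 place in the alphabet, wrapping Z→A).
Second component goes 24, 36, 48, 60, 72, 84, 96 → 108 (+12 each step).
Rank: gold, silver, bronze, diamond, gold, silver, bronze → diamond (repeats gold → silver → bronze → diamond).
Putting it together: D-108-diamond.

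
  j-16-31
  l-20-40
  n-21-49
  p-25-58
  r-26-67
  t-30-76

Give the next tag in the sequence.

Letter: letters move forward 2 places in the alphabet, so j, l, n, p, r, t → v.
Second component: alternating steps +4, +1, +4, +1, …; 16, 20, 21, 25, 26, 30 → 31.
Third component: 31, 40, 49, 58, 67, 76 → 85 (+9 each step).
Putting it together: v-31-85.

v-31-85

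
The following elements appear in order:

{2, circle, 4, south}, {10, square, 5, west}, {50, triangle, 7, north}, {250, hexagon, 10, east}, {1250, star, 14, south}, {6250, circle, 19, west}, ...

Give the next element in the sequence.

{31250, square, 25, north}

First value: 2, 10, 50, 250, 1250, 6250 → 31250 (×5 each step).
Shape: circle, square, triangle, hexagon, star, circle → square (repeats circle → square → triangle → hexagon → star).
Third value — differences are 1, 2, 3, … (increasing by 1 each time): 4, 5, 7, 10, 14, 19 → 25.
Direction: south, west, north, east, south, west → north (repeats south → west → north → east).
Putting it together: {31250, square, 25, north}.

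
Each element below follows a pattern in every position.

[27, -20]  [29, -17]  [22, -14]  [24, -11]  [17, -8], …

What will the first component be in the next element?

First component: alternating steps +2, −7, +2, −7, …; 27, 29, 22, 24, 17 → 19.

19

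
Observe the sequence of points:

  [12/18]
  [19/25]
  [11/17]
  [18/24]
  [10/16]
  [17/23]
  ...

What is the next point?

[9/15]

First slot — alternating steps +7, −8, +7, −8, …: 12, 19, 11, 18, 10, 17 → 9.
Second slot: 18, 25, 17, 24, 16, 23 → 15 (always 6 more than the first slot).
So the next point is [9/15].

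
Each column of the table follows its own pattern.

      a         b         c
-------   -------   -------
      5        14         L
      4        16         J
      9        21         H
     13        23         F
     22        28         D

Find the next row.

Column a: each term is the sum of the two before it; 5, 4, 9, 13, 22 → 35.
Column b: alternating steps +2, +5, +2, +5, …, so 14, 16, 21, 23, 28 → 30.
For the column c, letters move back 2 places in the alphabet: L, J, H, F, D → B.
So the next row is 35  30  B.

35  30  B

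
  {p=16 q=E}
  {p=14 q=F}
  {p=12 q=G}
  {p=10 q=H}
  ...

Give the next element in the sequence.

For the p, −2 each step: 16, 14, 12, 10 → 8.
Q: letters move forward 1 place in the alphabet, so E, F, G, H → I.
Putting it together: {p=8 q=I}.

{p=8 q=I}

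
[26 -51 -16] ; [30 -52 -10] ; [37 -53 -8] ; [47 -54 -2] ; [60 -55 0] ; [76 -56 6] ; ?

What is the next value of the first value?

First value: differences are 4, 7, 10, … (increasing by 3 each time); 26, 30, 37, 47, 60, 76 → 95.
Second value: −1 each step, so -51, -52, -53, -54, -55, -56 → -57.
Third value: -16, -10, -8, -2, 0, 6 → 8 (alternating steps +6, +2, +6, +2, …).

95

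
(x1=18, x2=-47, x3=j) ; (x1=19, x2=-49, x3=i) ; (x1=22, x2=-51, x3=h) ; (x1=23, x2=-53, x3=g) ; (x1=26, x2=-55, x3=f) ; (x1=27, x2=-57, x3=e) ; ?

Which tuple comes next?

(x1=30, x2=-59, x3=d)

X1 goes 18, 19, 22, 23, 26, 27 → 30 (alternating steps +1, +3, +1, +3, …).
X2 — −2 each step: -47, -49, -51, -53, -55, -57 → -59.
X3 — letters move back 1 place in the alphabet: j, i, h, g, f, e → d.
So the next tuple is (x1=30, x2=-59, x3=d).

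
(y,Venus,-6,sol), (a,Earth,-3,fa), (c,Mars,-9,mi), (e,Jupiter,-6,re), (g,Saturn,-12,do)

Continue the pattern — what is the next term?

Letter: y, a, c, e, g → i (letters move forward 2 places in the alphabet, wrapping Z→A).
Planet — runs through the planets Mercury→Neptune: Venus, Earth, Mars, Jupiter, Saturn → Uranus.
Third coordinate — alternating steps +3, −6, +3, −6, …: -6, -3, -9, -6, -12 → -9.
Note: runs backward through the solfège scale do→ti, so sol, fa, mi, re, do → ti.
Putting it together: (i,Uranus,-9,ti).

(i,Uranus,-9,ti)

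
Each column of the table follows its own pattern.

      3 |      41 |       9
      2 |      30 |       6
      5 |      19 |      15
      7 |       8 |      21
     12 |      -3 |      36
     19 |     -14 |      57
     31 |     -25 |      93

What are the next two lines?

First component: 3, 2, 5, 7, 12, 19, 31 → 50 → 81 (each term is the sum of the two before it).
Second component: −11 each step; 41, 30, 19, 8, -3, -14, -25 → -36 → -47.
For the third component, always 3 × the first component: 9, 6, 15, 21, 36, 57, 93 → 150 → 243.
Putting the parts together: 50  -36  150 and then 81  -47  243.

50  -36  150; 81  -47  243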